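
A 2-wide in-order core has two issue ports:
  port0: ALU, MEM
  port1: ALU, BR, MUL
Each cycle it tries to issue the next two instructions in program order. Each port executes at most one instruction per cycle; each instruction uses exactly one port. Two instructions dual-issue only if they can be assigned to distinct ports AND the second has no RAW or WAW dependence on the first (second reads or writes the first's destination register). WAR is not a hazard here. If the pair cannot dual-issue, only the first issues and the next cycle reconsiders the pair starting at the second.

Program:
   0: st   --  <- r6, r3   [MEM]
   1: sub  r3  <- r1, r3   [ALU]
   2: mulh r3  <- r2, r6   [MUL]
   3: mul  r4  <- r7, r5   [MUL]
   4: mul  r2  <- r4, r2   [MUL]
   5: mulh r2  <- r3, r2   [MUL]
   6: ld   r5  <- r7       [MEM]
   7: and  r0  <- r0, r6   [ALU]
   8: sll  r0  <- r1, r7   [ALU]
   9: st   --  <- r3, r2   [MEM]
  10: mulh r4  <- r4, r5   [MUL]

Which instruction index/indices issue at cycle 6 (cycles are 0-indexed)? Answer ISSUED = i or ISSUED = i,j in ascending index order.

t=0 i0,i1:st.MEM/sub.ALU ; 2-wide
t=1 i2:mulh.MUL ; no-port MUL/MUL
t=2 i3:mul.MUL ; no-port MUL/MUL
t=3 i4:mul.MUL ; no-port MUL/MUL
t=4 i5,i6:mulh.MUL/ld.MEM ; 2-wide
t=5 i7:and.ALU ; WAW r0
t=6 i8,i9:sll.ALU/st.MEM ; 2-wide
t=7 i10:mulh.MUL ; tail

ISSUED = 8,9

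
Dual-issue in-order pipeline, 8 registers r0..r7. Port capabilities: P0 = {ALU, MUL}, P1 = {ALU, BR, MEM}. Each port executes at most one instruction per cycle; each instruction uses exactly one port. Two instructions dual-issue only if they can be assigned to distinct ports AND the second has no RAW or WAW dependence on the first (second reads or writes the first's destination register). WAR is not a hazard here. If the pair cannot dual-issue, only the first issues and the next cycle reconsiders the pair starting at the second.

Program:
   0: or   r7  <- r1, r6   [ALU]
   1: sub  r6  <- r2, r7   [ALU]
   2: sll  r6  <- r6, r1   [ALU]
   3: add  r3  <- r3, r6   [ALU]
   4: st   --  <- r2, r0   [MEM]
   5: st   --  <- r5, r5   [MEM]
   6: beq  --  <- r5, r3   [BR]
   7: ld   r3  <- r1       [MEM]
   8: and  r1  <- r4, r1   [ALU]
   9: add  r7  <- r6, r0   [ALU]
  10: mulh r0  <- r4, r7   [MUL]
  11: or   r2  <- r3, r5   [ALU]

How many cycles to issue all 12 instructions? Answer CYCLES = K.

[0] i0  or.ALU  -- RAW r7
[1] i1  sub.ALU  -- RAW+WAW r6
[2] i2  sll.ALU  -- RAW r6
[3] i3/i4  add.ALU st.MEM  -- pair
[4] i5  st.MEM  -- no-port MEM/BR
[5] i6  beq.BR  -- no-port BR/MEM
[6] i7/i8  ld.MEM and.ALU  -- pair
[7] i9  add.ALU  -- RAW r7
[8] i10/i11  mulh.MUL or.ALU  -- pair

CYCLES = 9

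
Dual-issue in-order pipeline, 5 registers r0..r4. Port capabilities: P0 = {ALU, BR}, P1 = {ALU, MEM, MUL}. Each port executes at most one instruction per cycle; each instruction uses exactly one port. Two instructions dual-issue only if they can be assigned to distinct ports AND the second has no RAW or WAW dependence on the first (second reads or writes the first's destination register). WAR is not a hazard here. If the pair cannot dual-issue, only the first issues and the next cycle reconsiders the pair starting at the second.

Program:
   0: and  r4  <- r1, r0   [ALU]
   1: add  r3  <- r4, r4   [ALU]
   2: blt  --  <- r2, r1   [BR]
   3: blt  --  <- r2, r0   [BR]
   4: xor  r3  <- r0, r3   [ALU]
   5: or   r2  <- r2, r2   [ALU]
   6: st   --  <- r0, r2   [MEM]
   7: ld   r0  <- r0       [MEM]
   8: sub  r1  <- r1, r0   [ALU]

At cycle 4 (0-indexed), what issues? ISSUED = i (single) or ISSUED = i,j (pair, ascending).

ISSUED = 6

#0 head=0: and.ALU i0 RAW r4
#1 head=1: add.ALU blt.BR i1,i2 2-wide
#2 head=3: blt.BR xor.ALU i3,i4 2-wide
#3 head=5: or.ALU i5 RAW r2
#4 head=6: st.MEM i6 no-port MEM/MEM
#5 head=7: ld.MEM i7 RAW r0
#6 head=8: sub.ALU i8 tail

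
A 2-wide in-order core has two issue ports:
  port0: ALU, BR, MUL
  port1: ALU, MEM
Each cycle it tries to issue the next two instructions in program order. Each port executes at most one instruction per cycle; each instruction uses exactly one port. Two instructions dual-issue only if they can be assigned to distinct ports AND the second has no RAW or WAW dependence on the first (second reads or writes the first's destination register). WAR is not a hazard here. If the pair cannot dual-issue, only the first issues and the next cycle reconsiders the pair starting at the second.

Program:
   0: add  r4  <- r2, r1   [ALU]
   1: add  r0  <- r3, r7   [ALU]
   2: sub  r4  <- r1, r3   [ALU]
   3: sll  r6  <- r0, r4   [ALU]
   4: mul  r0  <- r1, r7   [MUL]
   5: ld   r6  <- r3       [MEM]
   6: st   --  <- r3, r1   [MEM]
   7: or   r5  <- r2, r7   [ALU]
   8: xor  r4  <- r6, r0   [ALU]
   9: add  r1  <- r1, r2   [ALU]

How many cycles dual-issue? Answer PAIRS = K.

PAIRS = 4

0. add;add @i0+i1  | 2-wide
1. sub @i2  | RAW r4
2. sll;mul @i3+i4  | 2-wide
3. ld @i5  | no-port MEM/MEM
4. st;or @i6+i7  | 2-wide
5. xor;add @i8+i9  | 2-wide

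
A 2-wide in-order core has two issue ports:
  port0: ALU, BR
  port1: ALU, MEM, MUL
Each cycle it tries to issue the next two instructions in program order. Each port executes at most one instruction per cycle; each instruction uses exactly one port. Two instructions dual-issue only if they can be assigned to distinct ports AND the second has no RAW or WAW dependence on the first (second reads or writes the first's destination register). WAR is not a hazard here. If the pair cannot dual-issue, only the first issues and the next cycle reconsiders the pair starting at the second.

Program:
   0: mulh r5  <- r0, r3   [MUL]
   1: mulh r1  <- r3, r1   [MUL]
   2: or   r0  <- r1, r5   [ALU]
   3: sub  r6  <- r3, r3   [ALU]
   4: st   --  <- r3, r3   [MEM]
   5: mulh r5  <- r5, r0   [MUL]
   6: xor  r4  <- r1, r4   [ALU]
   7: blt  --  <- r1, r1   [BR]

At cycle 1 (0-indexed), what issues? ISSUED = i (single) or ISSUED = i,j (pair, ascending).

ISSUED = 1

#0 head=0: mulh.MUL i0 no-port MUL/MUL
#1 head=1: mulh.MUL i1 RAW r1
#2 head=2: or.ALU sub.ALU i2+i3 2-wide
#3 head=4: st.MEM i4 no-port MEM/MUL
#4 head=5: mulh.MUL xor.ALU i5+i6 2-wide
#5 head=7: blt.BR i7 tail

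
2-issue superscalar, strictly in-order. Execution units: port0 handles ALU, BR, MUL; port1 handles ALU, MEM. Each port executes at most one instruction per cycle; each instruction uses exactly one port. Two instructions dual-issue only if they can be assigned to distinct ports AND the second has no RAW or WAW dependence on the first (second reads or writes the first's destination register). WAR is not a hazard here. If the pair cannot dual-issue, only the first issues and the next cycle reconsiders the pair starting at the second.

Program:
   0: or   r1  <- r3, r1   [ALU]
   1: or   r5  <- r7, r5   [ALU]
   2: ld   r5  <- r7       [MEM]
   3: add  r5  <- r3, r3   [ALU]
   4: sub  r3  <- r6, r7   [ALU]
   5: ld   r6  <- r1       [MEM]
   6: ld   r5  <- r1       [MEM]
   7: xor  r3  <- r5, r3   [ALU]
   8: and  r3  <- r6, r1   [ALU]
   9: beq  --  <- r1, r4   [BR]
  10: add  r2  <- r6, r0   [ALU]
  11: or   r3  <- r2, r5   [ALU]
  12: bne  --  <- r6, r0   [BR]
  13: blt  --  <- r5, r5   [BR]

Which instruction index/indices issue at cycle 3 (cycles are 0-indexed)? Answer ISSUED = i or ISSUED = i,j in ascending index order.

ISSUED = 5

#0 head=0: or;or i0&i1 2-wide
#1 head=2: ld i2 WAW r5
#2 head=3: add;sub i3&i4 2-wide
#3 head=5: ld i5 no-port MEM/MEM
#4 head=6: ld i6 RAW r5
#5 head=7: xor i7 WAW r3
#6 head=8: and;beq i8&i9 2-wide
#7 head=10: add i10 RAW r2
#8 head=11: or;bne i11&i12 2-wide
#9 head=13: blt i13 tail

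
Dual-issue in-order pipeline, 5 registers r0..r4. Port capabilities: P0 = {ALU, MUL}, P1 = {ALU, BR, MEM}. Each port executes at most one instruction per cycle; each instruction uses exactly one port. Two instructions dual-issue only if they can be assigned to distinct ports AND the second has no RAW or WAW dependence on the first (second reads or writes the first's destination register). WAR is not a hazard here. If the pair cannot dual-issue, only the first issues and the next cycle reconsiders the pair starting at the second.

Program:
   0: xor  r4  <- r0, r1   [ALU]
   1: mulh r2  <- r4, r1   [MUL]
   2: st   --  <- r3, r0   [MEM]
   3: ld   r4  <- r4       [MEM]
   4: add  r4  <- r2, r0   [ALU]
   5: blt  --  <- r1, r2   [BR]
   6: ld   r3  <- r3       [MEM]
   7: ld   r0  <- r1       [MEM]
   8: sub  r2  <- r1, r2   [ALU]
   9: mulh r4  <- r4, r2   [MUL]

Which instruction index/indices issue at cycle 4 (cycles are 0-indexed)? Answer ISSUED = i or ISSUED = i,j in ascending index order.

c0: i0 xor  RAW r4
c1: i1+i2 mulh/st  2-wide
c2: i3 ld  WAW r4
c3: i4+i5 add/blt  2-wide
c4: i6 ld  no-port MEM/MEM
c5: i7+i8 ld/sub  2-wide
c6: i9 mulh  tail

ISSUED = 6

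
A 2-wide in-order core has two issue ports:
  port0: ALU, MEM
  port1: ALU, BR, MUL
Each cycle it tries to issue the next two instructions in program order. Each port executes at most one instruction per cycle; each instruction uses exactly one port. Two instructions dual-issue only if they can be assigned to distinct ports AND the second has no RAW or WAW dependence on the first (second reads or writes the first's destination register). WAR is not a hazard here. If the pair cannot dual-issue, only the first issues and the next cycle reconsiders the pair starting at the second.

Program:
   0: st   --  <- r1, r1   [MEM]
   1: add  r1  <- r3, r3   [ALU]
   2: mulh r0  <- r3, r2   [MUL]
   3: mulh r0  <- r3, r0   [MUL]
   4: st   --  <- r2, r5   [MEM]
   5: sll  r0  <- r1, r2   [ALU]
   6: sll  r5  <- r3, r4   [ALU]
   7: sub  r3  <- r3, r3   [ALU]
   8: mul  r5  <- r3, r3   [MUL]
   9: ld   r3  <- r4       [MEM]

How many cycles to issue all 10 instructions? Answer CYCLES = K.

CYCLES = 6

  cy0 -> i0/i1 (st.MEM+add.ALU) dual
  cy1 -> i2 (mulh.MUL) no-port MUL/MUL
  cy2 -> i3/i4 (mulh.MUL+st.MEM) dual
  cy3 -> i5/i6 (sll.ALU+sll.ALU) dual
  cy4 -> i7 (sub.ALU) RAW r3
  cy5 -> i8/i9 (mul.MUL+ld.MEM) dual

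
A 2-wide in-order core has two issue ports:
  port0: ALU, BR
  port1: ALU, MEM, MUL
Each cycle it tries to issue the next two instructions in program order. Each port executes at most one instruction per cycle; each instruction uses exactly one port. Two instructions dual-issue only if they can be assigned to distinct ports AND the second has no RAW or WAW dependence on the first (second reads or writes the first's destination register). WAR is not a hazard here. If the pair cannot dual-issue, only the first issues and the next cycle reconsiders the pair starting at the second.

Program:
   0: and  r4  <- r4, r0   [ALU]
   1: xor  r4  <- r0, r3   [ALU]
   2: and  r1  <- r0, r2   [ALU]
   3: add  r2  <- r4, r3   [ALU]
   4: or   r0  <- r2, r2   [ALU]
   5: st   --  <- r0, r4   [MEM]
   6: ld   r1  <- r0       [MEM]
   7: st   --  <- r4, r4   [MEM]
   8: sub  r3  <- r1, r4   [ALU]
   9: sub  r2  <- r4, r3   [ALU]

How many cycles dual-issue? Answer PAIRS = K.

PAIRS = 2

c0: i0 and  WAW r4
c1: i1,i2 xor/and  2-wide
c2: i3 add  RAW r2
c3: i4 or  RAW r0
c4: i5 st  no-port MEM/MEM
c5: i6 ld  no-port MEM/MEM
c6: i7,i8 st/sub  2-wide
c7: i9 sub  tail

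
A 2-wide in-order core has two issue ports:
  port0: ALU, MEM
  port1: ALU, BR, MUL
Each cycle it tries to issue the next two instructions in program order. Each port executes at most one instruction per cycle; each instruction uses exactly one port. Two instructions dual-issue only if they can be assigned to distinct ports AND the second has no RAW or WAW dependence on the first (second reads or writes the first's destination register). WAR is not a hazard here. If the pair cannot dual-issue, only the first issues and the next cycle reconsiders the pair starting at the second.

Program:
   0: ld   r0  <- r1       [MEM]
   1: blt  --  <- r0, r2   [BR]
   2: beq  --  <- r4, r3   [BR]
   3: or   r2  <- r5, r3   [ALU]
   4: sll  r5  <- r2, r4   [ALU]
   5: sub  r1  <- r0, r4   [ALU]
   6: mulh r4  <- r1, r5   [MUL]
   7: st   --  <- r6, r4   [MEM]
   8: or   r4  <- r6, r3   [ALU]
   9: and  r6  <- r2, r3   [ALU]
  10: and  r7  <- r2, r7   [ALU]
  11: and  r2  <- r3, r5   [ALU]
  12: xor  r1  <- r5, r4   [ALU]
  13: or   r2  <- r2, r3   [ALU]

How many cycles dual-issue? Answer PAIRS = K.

#0 head=0: ld i0 RAW r0
#1 head=1: blt i1 no-port BR/BR
#2 head=2: beq or i2&i3 2-wide
#3 head=4: sll sub i4&i5 2-wide
#4 head=6: mulh i6 RAW r4
#5 head=7: st or i7&i8 2-wide
#6 head=9: and and i9&i10 2-wide
#7 head=11: and xor i11&i12 2-wide
#8 head=13: or i13 tail

PAIRS = 5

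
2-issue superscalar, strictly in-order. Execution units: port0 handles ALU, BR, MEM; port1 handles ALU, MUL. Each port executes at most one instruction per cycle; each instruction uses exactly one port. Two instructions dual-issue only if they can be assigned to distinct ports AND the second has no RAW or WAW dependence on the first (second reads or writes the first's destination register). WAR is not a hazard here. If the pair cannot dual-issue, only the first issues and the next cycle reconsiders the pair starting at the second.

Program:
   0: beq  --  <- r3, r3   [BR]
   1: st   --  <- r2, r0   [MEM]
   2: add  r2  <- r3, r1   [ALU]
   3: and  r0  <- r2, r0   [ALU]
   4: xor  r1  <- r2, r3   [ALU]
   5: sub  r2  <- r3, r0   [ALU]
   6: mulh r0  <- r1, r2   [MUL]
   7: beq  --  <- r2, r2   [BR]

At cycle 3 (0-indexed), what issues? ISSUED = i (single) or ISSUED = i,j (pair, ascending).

ISSUED = 5

#0 head=0: beq.BR i0 no-port BR/MEM
#1 head=1: st.MEM;add.ALU i1,i2 2-wide
#2 head=3: and.ALU;xor.ALU i3,i4 2-wide
#3 head=5: sub.ALU i5 RAW r2
#4 head=6: mulh.MUL;beq.BR i6,i7 2-wide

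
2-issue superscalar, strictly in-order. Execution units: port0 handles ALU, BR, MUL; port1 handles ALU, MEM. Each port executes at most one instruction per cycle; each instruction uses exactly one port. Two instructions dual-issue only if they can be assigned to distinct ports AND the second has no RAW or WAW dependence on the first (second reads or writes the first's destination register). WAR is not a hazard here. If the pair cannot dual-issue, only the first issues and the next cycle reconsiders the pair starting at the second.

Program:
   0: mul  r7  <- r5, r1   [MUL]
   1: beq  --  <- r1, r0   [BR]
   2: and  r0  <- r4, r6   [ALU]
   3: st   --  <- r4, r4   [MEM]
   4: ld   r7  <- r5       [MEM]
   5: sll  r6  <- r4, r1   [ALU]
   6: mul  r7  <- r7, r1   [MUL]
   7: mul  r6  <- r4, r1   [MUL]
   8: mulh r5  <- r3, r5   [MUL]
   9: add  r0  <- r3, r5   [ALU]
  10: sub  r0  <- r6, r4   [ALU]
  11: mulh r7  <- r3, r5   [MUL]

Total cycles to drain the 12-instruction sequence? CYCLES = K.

CYCLES = 9

0. mul @i0  | no-port MUL/BR
1. beq+and @i1&i2  | 2-wide
2. st @i3  | no-port MEM/MEM
3. ld+sll @i4&i5  | 2-wide
4. mul @i6  | no-port MUL/MUL
5. mul @i7  | no-port MUL/MUL
6. mulh @i8  | RAW r5
7. add @i9  | WAW r0
8. sub+mulh @i10&i11  | 2-wide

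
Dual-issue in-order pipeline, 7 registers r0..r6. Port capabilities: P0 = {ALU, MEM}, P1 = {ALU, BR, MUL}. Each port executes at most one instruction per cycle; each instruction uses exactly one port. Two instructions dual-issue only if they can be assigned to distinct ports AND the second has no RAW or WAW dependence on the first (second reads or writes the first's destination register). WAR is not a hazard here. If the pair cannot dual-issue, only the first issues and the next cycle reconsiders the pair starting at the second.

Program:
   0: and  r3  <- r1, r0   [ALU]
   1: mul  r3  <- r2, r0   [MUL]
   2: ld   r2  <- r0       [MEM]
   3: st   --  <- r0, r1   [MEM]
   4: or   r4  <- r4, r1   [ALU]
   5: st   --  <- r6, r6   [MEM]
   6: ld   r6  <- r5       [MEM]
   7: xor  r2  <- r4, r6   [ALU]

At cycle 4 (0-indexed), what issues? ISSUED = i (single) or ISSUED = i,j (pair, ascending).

0. and @i0  | WAW r3
1. mul+ld @i1&i2  | pair
2. st+or @i3&i4  | pair
3. st @i5  | no-port MEM/MEM
4. ld @i6  | RAW r6
5. xor @i7  | tail

ISSUED = 6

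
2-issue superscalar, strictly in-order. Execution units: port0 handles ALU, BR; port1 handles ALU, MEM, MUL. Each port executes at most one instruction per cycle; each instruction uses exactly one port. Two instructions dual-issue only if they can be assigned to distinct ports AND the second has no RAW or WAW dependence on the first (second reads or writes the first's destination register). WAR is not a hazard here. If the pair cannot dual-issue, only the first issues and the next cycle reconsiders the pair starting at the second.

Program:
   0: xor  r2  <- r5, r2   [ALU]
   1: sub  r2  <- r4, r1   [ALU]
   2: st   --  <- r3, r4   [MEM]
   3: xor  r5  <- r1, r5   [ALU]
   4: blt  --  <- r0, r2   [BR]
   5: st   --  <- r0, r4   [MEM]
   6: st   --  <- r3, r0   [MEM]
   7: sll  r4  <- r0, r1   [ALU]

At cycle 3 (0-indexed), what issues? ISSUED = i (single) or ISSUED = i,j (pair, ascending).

0. xor.ALU @i0  | WAW r2
1. sub.ALU;st.MEM @i1,i2  | 2-wide
2. xor.ALU;blt.BR @i3,i4  | 2-wide
3. st.MEM @i5  | no-port MEM/MEM
4. st.MEM;sll.ALU @i6,i7  | 2-wide

ISSUED = 5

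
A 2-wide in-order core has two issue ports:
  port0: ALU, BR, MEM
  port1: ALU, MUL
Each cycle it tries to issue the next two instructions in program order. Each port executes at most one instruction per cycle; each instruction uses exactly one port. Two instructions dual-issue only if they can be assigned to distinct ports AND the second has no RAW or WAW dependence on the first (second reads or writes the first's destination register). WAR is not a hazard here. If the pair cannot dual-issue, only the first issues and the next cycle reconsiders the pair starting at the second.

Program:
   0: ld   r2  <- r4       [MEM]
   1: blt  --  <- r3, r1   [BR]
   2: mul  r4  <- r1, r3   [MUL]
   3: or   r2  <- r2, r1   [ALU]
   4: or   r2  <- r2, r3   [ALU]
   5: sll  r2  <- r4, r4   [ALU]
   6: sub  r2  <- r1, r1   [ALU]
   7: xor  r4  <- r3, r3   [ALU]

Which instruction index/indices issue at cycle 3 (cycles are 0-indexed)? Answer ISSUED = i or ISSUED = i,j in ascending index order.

ISSUED = 4

t=0 i0:ld.MEM ; no-port MEM/BR
t=1 i1&i2:blt.BR/mul.MUL ; 2-wide
t=2 i3:or.ALU ; RAW+WAW r2
t=3 i4:or.ALU ; WAW r2
t=4 i5:sll.ALU ; WAW r2
t=5 i6&i7:sub.ALU/xor.ALU ; 2-wide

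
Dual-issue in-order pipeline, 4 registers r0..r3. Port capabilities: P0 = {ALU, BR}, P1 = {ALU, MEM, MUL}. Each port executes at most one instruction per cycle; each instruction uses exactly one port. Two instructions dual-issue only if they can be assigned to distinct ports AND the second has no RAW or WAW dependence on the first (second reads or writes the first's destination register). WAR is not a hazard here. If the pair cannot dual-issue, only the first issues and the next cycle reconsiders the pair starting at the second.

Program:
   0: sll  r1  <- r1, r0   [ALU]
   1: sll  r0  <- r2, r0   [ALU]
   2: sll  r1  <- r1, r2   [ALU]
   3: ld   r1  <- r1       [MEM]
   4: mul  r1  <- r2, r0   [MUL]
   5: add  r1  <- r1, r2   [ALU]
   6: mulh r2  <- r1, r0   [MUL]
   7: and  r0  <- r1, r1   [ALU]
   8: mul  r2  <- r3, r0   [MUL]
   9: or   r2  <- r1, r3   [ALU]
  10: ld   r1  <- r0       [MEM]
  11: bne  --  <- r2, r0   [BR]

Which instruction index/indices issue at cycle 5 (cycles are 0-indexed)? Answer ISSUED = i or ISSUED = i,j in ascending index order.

0. sll.ALU;sll.ALU @i0/i1  | pair
1. sll.ALU @i2  | RAW+WAW r1
2. ld.MEM @i3  | no-port MEM/MUL
3. mul.MUL @i4  | RAW+WAW r1
4. add.ALU @i5  | RAW r1
5. mulh.MUL;and.ALU @i6/i7  | pair
6. mul.MUL @i8  | WAW r2
7. or.ALU;ld.MEM @i9/i10  | pair
8. bne.BR @i11  | tail

ISSUED = 6,7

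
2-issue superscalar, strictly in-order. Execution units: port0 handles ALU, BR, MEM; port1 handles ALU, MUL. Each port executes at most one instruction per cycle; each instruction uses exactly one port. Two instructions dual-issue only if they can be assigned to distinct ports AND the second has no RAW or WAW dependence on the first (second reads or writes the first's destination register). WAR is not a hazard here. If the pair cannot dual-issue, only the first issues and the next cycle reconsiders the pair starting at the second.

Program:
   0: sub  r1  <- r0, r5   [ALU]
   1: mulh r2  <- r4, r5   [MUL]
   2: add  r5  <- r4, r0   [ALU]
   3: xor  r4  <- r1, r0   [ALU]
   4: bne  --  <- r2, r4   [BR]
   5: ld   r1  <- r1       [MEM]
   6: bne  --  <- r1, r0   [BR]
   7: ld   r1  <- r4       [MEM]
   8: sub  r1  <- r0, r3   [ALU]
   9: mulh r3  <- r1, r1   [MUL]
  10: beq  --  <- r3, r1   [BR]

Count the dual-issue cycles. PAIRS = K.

PAIRS = 2

  cy0 -> i0+i1 (sub+mulh) 2-wide
  cy1 -> i2+i3 (add+xor) 2-wide
  cy2 -> i4 (bne) no-port BR/MEM
  cy3 -> i5 (ld) no-port MEM/BR
  cy4 -> i6 (bne) no-port BR/MEM
  cy5 -> i7 (ld) WAW r1
  cy6 -> i8 (sub) RAW r1
  cy7 -> i9 (mulh) RAW r3
  cy8 -> i10 (beq) tail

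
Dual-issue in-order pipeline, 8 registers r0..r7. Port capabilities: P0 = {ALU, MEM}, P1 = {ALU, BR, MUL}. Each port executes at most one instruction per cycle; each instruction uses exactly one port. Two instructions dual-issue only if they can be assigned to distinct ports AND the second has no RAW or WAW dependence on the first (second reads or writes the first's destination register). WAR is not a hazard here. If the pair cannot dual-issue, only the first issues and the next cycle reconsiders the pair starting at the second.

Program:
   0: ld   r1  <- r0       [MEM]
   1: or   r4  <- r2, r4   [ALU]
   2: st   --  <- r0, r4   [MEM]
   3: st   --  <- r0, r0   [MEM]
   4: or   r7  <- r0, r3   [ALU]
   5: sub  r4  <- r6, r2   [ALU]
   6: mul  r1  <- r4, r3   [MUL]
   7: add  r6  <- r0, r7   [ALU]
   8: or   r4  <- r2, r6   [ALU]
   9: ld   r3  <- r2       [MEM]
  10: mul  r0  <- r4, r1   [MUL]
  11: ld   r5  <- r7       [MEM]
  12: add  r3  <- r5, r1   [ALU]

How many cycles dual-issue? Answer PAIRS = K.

PAIRS = 5

c0: i0+i1 ld;or  2-wide
c1: i2 st  no-port MEM/MEM
c2: i3+i4 st;or  2-wide
c3: i5 sub  RAW r4
c4: i6+i7 mul;add  2-wide
c5: i8+i9 or;ld  2-wide
c6: i10+i11 mul;ld  2-wide
c7: i12 add  tail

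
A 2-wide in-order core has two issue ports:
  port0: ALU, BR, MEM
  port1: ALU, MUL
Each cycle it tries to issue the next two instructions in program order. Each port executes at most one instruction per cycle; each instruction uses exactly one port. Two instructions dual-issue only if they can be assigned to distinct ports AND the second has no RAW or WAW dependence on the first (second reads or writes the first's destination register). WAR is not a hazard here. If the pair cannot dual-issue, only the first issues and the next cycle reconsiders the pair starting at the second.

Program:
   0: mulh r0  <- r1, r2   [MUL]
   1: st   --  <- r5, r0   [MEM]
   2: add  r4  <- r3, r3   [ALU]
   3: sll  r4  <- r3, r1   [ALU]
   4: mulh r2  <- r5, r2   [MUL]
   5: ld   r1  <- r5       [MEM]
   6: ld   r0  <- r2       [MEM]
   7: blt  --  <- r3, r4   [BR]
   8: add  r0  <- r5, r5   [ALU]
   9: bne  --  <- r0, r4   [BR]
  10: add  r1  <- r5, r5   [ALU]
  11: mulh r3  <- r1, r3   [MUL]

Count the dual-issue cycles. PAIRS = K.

PAIRS = 4

t=0 i0:mulh ; RAW r0
t=1 i1&i2:st add ; 2-wide
t=2 i3&i4:sll mulh ; 2-wide
t=3 i5:ld ; no-port MEM/MEM
t=4 i6:ld ; no-port MEM/BR
t=5 i7&i8:blt add ; 2-wide
t=6 i9&i10:bne add ; 2-wide
t=7 i11:mulh ; tail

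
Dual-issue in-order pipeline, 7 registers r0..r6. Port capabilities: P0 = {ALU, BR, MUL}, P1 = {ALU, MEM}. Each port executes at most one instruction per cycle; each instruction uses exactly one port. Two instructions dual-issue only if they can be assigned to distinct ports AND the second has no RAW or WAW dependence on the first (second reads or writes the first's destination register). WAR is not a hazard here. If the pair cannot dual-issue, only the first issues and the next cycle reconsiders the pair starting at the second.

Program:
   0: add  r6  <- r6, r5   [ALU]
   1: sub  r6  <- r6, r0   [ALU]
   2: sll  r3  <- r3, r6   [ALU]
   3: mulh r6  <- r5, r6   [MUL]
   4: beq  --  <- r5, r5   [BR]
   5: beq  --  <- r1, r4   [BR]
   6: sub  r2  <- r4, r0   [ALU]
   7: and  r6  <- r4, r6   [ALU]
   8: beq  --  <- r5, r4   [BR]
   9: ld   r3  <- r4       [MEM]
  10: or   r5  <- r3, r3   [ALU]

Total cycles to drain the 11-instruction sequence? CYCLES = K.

CYCLES = 8

0. add @i0  | RAW+WAW r6
1. sub @i1  | RAW r6
2. sll/mulh @i2+i3  | dual
3. beq @i4  | no-port BR/BR
4. beq/sub @i5+i6  | dual
5. and/beq @i7+i8  | dual
6. ld @i9  | RAW r3
7. or @i10  | tail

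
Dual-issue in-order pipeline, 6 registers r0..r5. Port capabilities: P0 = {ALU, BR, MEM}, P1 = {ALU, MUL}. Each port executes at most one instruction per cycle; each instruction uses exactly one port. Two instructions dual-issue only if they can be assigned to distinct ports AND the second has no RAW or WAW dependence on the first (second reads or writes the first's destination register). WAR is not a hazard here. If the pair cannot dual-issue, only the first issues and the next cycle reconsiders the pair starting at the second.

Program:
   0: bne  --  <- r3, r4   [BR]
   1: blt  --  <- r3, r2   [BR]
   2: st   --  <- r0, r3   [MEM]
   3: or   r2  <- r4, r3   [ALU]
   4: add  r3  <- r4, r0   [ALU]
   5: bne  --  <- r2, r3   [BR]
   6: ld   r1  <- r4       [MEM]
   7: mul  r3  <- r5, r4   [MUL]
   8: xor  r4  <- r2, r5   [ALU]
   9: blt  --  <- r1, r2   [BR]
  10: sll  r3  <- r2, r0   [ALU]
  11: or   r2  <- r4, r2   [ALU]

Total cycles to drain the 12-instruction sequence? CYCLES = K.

CYCLES = 8

0. bne.BR @i0  | no-port BR/BR
1. blt.BR @i1  | no-port BR/MEM
2. st.MEM or.ALU @i2+i3  | 2-wide
3. add.ALU @i4  | RAW r3
4. bne.BR @i5  | no-port BR/MEM
5. ld.MEM mul.MUL @i6+i7  | 2-wide
6. xor.ALU blt.BR @i8+i9  | 2-wide
7. sll.ALU or.ALU @i10+i11  | 2-wide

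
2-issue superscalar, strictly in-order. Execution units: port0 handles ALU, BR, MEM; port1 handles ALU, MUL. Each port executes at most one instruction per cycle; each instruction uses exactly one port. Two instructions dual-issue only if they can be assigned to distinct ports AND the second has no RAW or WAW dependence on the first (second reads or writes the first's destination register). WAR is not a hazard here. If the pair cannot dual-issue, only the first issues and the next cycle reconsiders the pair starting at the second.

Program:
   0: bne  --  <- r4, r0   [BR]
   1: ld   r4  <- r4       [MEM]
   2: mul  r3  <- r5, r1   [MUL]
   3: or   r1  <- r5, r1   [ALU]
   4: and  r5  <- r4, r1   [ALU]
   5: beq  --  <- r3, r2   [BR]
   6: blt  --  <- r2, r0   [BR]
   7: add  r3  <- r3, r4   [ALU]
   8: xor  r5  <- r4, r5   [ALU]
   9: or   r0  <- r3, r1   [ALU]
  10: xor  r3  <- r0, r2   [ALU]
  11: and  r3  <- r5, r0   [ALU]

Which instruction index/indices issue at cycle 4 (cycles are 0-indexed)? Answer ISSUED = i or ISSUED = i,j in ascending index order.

c0: i0 bne.BR  no-port BR/MEM
c1: i1&i2 ld.MEM+mul.MUL  dual
c2: i3 or.ALU  RAW r1
c3: i4&i5 and.ALU+beq.BR  dual
c4: i6&i7 blt.BR+add.ALU  dual
c5: i8&i9 xor.ALU+or.ALU  dual
c6: i10 xor.ALU  WAW r3
c7: i11 and.ALU  tail

ISSUED = 6,7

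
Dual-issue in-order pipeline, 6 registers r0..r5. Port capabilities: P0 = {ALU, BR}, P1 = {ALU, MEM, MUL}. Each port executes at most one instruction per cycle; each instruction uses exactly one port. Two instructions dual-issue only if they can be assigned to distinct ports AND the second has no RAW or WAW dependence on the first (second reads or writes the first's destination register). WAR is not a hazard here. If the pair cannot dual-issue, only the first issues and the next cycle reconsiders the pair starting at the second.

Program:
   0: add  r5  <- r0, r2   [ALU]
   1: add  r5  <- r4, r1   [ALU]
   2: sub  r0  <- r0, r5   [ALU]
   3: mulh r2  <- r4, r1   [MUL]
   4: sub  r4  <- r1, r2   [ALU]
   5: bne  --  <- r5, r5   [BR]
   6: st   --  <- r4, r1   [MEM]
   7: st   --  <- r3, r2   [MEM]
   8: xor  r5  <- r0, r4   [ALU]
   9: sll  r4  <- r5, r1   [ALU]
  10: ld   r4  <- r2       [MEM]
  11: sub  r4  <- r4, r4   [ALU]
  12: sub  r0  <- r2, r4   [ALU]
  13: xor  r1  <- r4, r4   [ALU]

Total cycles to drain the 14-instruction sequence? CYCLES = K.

CYCLES = 10

  cy0 -> i0 (add) WAW r5
  cy1 -> i1 (add) RAW r5
  cy2 -> i2&i3 (sub/mulh) 2-wide
  cy3 -> i4&i5 (sub/bne) 2-wide
  cy4 -> i6 (st) no-port MEM/MEM
  cy5 -> i7&i8 (st/xor) 2-wide
  cy6 -> i9 (sll) WAW r4
  cy7 -> i10 (ld) RAW+WAW r4
  cy8 -> i11 (sub) RAW r4
  cy9 -> i12&i13 (sub/xor) 2-wide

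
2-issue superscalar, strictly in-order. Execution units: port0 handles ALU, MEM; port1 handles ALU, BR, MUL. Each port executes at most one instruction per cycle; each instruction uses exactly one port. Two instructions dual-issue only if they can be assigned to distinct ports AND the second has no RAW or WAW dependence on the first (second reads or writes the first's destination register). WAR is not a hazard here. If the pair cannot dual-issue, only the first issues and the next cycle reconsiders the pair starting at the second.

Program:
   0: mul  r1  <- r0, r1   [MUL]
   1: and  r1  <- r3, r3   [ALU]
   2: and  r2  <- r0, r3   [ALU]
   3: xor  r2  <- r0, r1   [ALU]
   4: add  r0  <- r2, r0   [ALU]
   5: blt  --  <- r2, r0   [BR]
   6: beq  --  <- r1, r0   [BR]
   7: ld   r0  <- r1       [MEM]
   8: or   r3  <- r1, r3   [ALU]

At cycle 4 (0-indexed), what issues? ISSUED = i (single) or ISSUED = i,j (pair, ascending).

0. mul @i0  | WAW r1
1. and+and @i1/i2  | 2-wide
2. xor @i3  | RAW r2
3. add @i4  | RAW r0
4. blt @i5  | no-port BR/BR
5. beq+ld @i6/i7  | 2-wide
6. or @i8  | tail

ISSUED = 5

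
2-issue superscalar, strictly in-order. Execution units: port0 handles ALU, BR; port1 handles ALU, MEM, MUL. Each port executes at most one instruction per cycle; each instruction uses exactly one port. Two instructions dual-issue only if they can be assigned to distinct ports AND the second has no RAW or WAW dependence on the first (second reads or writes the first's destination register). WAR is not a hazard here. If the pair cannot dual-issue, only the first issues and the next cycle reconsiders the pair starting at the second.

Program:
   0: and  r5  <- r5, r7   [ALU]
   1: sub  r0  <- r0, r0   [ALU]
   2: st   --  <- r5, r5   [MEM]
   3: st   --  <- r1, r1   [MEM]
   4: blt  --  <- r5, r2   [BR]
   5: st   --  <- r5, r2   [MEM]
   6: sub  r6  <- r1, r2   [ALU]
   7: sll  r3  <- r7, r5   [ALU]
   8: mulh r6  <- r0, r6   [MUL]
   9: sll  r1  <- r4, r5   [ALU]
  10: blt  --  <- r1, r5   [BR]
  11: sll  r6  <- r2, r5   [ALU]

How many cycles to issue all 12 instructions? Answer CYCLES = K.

CYCLES = 7

t=0 i0/i1:and.ALU/sub.ALU ; 2-wide
t=1 i2:st.MEM ; no-port MEM/MEM
t=2 i3/i4:st.MEM/blt.BR ; 2-wide
t=3 i5/i6:st.MEM/sub.ALU ; 2-wide
t=4 i7/i8:sll.ALU/mulh.MUL ; 2-wide
t=5 i9:sll.ALU ; RAW r1
t=6 i10/i11:blt.BR/sll.ALU ; 2-wide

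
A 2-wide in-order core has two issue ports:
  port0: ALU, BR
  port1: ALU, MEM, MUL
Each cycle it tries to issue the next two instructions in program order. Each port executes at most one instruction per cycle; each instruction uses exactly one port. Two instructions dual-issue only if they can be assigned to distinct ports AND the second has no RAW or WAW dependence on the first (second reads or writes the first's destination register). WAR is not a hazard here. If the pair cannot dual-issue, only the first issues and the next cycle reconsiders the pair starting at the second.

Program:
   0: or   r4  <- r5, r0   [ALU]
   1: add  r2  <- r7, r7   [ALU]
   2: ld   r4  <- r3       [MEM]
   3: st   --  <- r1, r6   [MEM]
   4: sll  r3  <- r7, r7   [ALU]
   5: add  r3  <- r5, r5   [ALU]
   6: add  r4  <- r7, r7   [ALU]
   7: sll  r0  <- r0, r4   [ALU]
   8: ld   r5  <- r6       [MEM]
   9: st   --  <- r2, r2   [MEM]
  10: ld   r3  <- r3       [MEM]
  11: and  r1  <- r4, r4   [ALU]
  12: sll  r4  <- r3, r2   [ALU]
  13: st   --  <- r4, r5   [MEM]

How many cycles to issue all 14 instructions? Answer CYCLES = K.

CYCLES = 9

#0 head=0: or.ALU add.ALU i0,i1 2-wide
#1 head=2: ld.MEM i2 no-port MEM/MEM
#2 head=3: st.MEM sll.ALU i3,i4 2-wide
#3 head=5: add.ALU add.ALU i5,i6 2-wide
#4 head=7: sll.ALU ld.MEM i7,i8 2-wide
#5 head=9: st.MEM i9 no-port MEM/MEM
#6 head=10: ld.MEM and.ALU i10,i11 2-wide
#7 head=12: sll.ALU i12 RAW r4
#8 head=13: st.MEM i13 tail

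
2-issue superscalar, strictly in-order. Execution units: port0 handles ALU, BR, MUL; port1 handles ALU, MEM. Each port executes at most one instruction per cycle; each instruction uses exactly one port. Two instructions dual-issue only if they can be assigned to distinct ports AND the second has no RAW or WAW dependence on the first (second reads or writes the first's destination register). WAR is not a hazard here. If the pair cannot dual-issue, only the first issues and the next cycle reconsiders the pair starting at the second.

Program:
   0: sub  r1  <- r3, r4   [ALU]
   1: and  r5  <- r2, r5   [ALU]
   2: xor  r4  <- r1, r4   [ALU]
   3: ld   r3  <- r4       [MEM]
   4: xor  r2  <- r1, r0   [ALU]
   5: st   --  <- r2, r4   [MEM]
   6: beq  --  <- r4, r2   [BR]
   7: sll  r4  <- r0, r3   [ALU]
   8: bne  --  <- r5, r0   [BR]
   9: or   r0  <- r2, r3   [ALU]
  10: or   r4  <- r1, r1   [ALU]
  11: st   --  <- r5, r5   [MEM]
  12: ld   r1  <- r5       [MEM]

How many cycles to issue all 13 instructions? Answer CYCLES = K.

CYCLES = 8

c0: i0,i1 sub.ALU and.ALU  2-wide
c1: i2 xor.ALU  RAW r4
c2: i3,i4 ld.MEM xor.ALU  2-wide
c3: i5,i6 st.MEM beq.BR  2-wide
c4: i7,i8 sll.ALU bne.BR  2-wide
c5: i9,i10 or.ALU or.ALU  2-wide
c6: i11 st.MEM  no-port MEM/MEM
c7: i12 ld.MEM  tail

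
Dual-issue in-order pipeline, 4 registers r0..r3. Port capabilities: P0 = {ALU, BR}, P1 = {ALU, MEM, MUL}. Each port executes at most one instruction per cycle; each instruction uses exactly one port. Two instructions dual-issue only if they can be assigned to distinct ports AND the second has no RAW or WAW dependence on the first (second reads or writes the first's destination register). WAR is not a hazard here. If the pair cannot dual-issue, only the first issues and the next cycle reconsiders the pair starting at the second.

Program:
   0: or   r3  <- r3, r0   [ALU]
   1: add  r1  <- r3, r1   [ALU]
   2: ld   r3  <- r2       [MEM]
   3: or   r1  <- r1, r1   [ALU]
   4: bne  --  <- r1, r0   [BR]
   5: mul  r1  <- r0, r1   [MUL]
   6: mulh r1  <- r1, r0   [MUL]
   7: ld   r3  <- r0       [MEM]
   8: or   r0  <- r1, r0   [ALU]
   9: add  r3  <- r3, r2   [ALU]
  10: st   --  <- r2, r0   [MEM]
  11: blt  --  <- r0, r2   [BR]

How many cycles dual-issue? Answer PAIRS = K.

PAIRS = 4

#0 head=0: or i0 RAW r3
#1 head=1: add;ld i1/i2 pair
#2 head=3: or i3 RAW r1
#3 head=4: bne;mul i4/i5 pair
#4 head=6: mulh i6 no-port MUL/MEM
#5 head=7: ld;or i7/i8 pair
#6 head=9: add;st i9/i10 pair
#7 head=11: blt i11 tail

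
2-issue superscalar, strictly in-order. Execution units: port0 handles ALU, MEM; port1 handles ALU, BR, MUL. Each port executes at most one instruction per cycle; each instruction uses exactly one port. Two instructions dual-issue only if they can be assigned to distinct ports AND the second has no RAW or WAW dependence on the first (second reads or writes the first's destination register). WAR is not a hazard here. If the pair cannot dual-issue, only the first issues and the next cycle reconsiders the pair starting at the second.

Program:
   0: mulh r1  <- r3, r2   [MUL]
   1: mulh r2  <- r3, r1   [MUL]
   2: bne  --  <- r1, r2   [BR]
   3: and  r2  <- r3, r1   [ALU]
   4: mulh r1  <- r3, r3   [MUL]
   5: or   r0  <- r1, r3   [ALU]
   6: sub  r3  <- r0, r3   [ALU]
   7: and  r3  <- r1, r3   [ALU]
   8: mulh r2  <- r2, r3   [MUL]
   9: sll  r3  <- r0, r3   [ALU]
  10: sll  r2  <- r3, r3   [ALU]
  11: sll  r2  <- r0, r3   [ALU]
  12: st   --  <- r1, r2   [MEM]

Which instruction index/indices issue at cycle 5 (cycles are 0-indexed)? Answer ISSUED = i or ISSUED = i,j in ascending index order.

#0 head=0: mulh.MUL i0 no-port MUL/MUL
#1 head=1: mulh.MUL i1 no-port MUL/BR
#2 head=2: bne.BR+and.ALU i2+i3 dual
#3 head=4: mulh.MUL i4 RAW r1
#4 head=5: or.ALU i5 RAW r0
#5 head=6: sub.ALU i6 RAW+WAW r3
#6 head=7: and.ALU i7 RAW r3
#7 head=8: mulh.MUL+sll.ALU i8+i9 dual
#8 head=10: sll.ALU i10 WAW r2
#9 head=11: sll.ALU i11 RAW r2
#10 head=12: st.MEM i12 tail

ISSUED = 6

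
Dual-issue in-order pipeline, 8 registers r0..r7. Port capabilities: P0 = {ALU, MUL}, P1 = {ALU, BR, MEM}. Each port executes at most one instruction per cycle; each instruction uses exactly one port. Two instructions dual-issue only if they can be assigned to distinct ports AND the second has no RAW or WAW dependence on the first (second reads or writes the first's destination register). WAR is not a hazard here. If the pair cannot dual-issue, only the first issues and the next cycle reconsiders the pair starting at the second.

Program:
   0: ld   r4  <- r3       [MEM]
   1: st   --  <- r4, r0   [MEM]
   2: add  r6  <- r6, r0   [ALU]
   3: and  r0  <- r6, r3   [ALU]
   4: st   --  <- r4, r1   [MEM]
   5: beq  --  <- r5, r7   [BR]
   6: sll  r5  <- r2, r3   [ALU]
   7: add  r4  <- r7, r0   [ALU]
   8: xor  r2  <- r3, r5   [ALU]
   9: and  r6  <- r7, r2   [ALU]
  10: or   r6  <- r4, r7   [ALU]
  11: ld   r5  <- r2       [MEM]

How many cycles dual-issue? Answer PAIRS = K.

PAIRS = 5

  cy0 -> i0 (ld) no-port MEM/MEM
  cy1 -> i1/i2 (st/add) pair
  cy2 -> i3/i4 (and/st) pair
  cy3 -> i5/i6 (beq/sll) pair
  cy4 -> i7/i8 (add/xor) pair
  cy5 -> i9 (and) WAW r6
  cy6 -> i10/i11 (or/ld) pair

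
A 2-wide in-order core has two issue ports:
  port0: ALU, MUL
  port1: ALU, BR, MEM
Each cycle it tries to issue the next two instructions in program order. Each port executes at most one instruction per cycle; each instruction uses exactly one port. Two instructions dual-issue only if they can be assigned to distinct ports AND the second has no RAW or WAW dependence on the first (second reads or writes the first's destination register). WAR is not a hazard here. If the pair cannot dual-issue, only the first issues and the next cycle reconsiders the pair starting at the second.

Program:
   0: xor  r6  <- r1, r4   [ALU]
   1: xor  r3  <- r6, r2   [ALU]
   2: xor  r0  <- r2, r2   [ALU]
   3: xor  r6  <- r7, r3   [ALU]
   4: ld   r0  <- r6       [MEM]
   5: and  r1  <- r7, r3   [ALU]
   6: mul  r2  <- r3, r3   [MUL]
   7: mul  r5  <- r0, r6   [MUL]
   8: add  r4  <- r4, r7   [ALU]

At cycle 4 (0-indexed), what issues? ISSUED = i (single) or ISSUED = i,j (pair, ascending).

ISSUED = 6

0. xor @i0  | RAW r6
1. xor/xor @i1&i2  | 2-wide
2. xor @i3  | RAW r6
3. ld/and @i4&i5  | 2-wide
4. mul @i6  | no-port MUL/MUL
5. mul/add @i7&i8  | 2-wide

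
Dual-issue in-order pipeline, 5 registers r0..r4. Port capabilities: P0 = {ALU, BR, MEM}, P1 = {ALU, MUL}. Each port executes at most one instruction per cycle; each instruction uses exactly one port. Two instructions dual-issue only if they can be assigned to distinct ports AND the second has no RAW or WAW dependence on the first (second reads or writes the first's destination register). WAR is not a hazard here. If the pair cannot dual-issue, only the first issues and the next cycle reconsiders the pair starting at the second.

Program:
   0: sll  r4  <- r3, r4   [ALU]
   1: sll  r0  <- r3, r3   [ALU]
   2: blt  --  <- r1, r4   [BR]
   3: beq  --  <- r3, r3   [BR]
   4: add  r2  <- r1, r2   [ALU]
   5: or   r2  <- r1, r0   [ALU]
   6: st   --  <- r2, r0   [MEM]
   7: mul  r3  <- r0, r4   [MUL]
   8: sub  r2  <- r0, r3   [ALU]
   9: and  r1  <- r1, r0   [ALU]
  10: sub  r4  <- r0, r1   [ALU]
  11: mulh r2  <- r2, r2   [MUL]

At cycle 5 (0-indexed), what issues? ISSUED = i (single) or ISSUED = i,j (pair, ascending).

#0 head=0: sll;sll i0+i1 2-wide
#1 head=2: blt i2 no-port BR/BR
#2 head=3: beq;add i3+i4 2-wide
#3 head=5: or i5 RAW r2
#4 head=6: st;mul i6+i7 2-wide
#5 head=8: sub;and i8+i9 2-wide
#6 head=10: sub;mulh i10+i11 2-wide

ISSUED = 8,9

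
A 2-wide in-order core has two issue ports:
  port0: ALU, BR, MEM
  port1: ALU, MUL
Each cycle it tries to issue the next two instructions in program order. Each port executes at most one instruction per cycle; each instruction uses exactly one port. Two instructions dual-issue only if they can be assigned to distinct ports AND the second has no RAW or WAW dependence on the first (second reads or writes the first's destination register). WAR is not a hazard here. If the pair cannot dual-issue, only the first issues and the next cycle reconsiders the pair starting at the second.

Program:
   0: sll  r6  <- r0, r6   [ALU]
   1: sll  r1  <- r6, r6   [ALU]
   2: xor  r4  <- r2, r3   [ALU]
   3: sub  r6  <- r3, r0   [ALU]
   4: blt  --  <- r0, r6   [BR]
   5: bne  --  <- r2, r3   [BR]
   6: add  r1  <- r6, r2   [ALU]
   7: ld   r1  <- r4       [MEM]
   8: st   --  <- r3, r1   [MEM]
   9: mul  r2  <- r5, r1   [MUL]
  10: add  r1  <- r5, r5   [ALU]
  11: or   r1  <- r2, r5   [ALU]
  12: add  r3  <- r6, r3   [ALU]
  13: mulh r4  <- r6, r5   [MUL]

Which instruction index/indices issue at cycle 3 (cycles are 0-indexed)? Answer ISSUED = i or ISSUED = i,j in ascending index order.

ISSUED = 4

[0] i0  sll  -- RAW r6
[1] i1,i2  sll;xor  -- 2-wide
[2] i3  sub  -- RAW r6
[3] i4  blt  -- no-port BR/BR
[4] i5,i6  bne;add  -- 2-wide
[5] i7  ld  -- no-port MEM/MEM
[6] i8,i9  st;mul  -- 2-wide
[7] i10  add  -- WAW r1
[8] i11,i12  or;add  -- 2-wide
[9] i13  mulh  -- tail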